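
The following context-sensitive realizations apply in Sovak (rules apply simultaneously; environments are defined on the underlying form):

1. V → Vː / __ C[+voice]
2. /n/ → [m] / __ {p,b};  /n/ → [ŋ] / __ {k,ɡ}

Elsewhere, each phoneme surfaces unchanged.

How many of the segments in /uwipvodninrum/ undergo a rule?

Segments that undergo a rule: /u/ → [uː] (rule 1); /o/ → [oː] (rule 1); /i/ → [iː] (rule 1); /u/ → [uː] (rule 1).
All other segments surface unchanged.

4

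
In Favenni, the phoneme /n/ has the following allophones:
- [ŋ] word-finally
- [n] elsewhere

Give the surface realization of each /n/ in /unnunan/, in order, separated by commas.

Occurrence 1 (position 2): no conditioning environment matches → elsewhere allophone [n].
Occurrence 2 (position 3): no conditioning environment matches → elsewhere allophone [n].
Occurrence 3 (position 5): no conditioning environment matches → elsewhere allophone [n].
Occurrence 4 (position 7): word-finally → [ŋ].

[n], [n], [n], [ŋ]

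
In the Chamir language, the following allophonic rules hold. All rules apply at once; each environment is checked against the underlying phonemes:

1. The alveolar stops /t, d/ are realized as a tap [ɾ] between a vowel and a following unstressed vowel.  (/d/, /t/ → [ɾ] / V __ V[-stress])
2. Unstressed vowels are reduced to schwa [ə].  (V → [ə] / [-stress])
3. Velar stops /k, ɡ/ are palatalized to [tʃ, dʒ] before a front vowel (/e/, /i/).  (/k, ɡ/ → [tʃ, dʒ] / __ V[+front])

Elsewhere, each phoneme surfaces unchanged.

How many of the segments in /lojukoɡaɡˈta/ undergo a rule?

Segments that undergo a rule: /o/ → [ə] (rule 2); /u/ → [ə] (rule 2); /o/ → [ə] (rule 2); /a/ → [ə] (rule 2).
All other segments surface unchanged.

4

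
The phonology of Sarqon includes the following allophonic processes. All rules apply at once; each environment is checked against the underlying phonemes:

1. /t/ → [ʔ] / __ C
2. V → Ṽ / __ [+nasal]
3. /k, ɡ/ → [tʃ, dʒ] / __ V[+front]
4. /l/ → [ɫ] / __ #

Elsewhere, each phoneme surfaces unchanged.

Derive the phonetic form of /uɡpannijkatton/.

/u/ — word-initial; rule 2 does not apply here → [u].
/ɡ/ (between /u/ and /p/): rule 3 targets it, but not before a front vowel → unchanged [ɡ].
/p/ — not in any rule's target class → [p].
/a/ (between /p/ and /n/): before a nasal consonant, so rule 2 applies → [ã].
/n/ (between /a/ and /n/) is unaffected → [n].
/n/ (between /n/ and /i/) is unaffected → [n].
/i/ (between /n/ and /j/) fails the environment for rule 2, so it stays [i].
/j/ — not in any rule's target class → [j].
/k/ (between /j/ and /a/) is in the target of rule 3 but the environment (before a front vowel) is not met → [k].
/a/ (between /k/ and /t/): rule 2 targets it, but not before a nasal consonant → unchanged [a].
/t/ meets the environment for rule 1 (immediately before a consonant) → [ʔ].
/t/ (between /t/ and /o/) fails the environment for rule 1, so it stays [t].
Rule 2 applies to /o/ (between /t/ and /n/: before a nasal consonant) → [õ].
/n/ (word-final): no rule targets it → [n].

[uɡpãnnijkaʔtõn]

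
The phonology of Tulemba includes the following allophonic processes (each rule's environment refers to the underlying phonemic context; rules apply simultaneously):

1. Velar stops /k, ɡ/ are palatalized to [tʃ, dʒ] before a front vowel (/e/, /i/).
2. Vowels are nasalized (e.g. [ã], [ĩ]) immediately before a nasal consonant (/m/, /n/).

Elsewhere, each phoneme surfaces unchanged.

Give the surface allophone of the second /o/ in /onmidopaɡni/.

[o]

/o/ (between /d/ and /p/) fails the environment for rule 2, so it stays [o].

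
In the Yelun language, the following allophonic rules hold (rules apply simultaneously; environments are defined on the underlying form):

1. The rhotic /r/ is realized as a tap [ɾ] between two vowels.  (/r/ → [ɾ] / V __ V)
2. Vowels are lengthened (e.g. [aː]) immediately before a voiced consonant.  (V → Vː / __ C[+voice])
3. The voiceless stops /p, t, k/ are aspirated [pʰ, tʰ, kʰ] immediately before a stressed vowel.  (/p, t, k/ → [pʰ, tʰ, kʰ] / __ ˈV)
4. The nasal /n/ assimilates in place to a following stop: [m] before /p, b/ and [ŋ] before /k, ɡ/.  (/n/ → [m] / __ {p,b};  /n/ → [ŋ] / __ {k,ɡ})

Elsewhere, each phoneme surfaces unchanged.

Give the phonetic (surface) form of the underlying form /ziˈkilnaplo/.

/i/ (between /z/ and /k/) is in the target of rule 2 but the environment (before a voiced consonant) is not met → [i].
/k/ meets the environment for rule 3 (immediately before a stressed vowel) → [kʰ].
/i/ (between /k/ and /l/): before a voiced consonant, so rule 2 applies → [iː].
/n/ (between /l/ and /a/) is in the target of rule 4 but the environment (before a labial or velar stop) is not met → [n].
/a/ (between /n/ and /p/) is in the target of rule 2 but the environment (before a voiced consonant) is not met → [a].
/p/ (between /a/ and /l/): rule 3 targets it, but not immediately before a stressed vowel → unchanged [p].
/o/ (word-final) fails the environment for rule 2, so it stays [o].

[ziˈkʰiːlnaplo]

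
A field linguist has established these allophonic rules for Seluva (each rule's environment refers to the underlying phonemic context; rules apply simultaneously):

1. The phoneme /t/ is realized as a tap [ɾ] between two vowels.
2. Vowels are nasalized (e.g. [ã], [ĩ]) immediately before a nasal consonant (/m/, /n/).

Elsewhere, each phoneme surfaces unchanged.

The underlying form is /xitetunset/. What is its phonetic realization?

[xiɾeɾũnset]

/x/ (word-initial): no rule targets it → [x].
/i/ (between /x/ and /t/) fails the environment for rule 2, so it stays [i].
/t/ (between /i/ and /e/): between two vowels, so rule 1 applies → [ɾ].
/e/ (between /t/ and /t/) is in the target of rule 2 but the environment (before a nasal consonant) is not met → [e].
/t/ meets the environment for rule 1 (between two vowels) → [ɾ].
/u/ — between /t/ and /n/, before a nasal consonant — surfaces as [ũ] (rule 2).
/n/ — not in any rule's target class → [n].
/s/ (between /n/ and /e/) is unaffected → [s].
/e/ — between /s/ and /t/; rule 2 does not apply here → [e].
/t/ (word-final) fails the environment for rule 1, so it stays [t].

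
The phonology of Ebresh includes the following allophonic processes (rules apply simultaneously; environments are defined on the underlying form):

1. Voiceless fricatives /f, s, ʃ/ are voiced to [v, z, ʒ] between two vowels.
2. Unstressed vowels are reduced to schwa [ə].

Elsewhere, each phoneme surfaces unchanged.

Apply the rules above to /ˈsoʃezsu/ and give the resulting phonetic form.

/s/ (word-initial): rule 1 targets it, but not between two vowels → unchanged [s].
/o/ — between /s/ and /ʃ/; rule 2 does not apply here → [o].
/ʃ/ (between /o/ and /e/) occurs between two vowels → [ʒ] by rule 1.
/e/ — between /ʃ/ and /z/, in an unstressed syllable — surfaces as [ə] (rule 2).
/z/ (between /e/ and /s/) is unaffected → [z].
/s/ (between /z/ and /u/): rule 1 targets it, but not between two vowels → unchanged [s].
Rule 2 applies to /u/ (word-final: in an unstressed syllable) → [ə].

[ˈsoʒəzsə]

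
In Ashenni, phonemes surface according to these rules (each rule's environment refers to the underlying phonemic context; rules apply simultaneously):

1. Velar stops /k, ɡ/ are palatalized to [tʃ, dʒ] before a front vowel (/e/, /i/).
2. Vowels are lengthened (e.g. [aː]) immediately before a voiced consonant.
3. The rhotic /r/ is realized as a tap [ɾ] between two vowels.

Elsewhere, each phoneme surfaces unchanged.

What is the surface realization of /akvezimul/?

/a/ (word-initial) is in the target of rule 2 but the environment (before a voiced consonant) is not met → [a].
/k/ (between /a/ and /v/) fails the environment for rule 1, so it stays [k].
/v/ stays [v].
/e/ (between /v/ and /z/): before a voiced consonant, so rule 2 applies → [eː].
/z/ — not in any rule's target class → [z].
/i/ meets the environment for rule 2 (before a voiced consonant) → [iː].
/m/ stays [m].
/u/ — between /m/ and /l/, before a voiced consonant — surfaces as [uː] (rule 2).
/l/ (word-final) is unaffected → [l].

[akveːziːmuːl]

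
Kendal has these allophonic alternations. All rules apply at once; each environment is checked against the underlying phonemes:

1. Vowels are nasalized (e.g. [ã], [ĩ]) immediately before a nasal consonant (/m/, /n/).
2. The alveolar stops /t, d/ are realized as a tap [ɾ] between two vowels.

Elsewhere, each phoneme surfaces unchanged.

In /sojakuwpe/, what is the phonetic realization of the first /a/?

/a/ (between /j/ and /k/): rule 1 targets it, but not before a nasal consonant → unchanged [a].

[a]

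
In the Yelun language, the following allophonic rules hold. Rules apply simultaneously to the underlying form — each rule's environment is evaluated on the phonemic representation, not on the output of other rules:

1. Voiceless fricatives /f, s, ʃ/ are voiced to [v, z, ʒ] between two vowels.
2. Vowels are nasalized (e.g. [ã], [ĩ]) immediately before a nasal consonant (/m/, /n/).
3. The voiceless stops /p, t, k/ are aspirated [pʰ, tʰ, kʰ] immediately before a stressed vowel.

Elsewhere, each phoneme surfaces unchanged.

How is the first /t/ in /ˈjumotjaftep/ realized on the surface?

[t]

/t/ — between /o/ and /j/; rule 3 does not apply here → [t].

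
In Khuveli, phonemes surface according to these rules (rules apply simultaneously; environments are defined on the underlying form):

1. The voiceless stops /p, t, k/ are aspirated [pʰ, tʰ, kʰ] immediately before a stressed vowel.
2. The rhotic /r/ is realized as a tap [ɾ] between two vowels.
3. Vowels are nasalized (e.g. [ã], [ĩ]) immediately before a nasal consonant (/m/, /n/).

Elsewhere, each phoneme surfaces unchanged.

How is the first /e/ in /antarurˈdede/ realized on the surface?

[e]

/e/ — between /d/ and /d/; rule 3 does not apply here → [e].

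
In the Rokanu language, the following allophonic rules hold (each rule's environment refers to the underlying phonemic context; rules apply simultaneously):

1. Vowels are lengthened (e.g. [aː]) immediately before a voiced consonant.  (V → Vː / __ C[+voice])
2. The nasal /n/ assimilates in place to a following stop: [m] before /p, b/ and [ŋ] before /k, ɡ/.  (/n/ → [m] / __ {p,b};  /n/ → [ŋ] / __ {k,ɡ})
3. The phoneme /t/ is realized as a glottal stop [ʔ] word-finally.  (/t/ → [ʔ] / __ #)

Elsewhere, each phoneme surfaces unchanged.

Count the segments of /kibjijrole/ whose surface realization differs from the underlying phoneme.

3

Segments that undergo a rule: /i/ → [iː] (rule 1); /i/ → [iː] (rule 1); /o/ → [oː] (rule 1).
All other segments surface unchanged.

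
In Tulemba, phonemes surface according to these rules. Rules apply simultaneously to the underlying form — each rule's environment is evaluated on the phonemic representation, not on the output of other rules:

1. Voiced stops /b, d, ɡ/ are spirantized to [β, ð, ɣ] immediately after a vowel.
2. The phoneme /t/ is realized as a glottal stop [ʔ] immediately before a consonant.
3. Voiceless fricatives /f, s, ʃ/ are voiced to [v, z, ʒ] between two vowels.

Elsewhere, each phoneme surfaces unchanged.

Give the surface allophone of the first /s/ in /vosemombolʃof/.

Rule 3 applies to /s/ (between /o/ and /e/: between two vowels) → [z].

[z]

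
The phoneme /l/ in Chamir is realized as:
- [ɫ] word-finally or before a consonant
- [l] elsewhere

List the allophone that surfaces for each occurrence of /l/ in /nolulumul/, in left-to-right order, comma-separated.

Occurrence 1 (position 3): no conditioning environment matches → elsewhere allophone [l].
Occurrence 2 (position 5): no conditioning environment matches → elsewhere allophone [l].
Occurrence 3 (position 9): word-finally or before a consonant → [ɫ].

[l], [l], [ɫ]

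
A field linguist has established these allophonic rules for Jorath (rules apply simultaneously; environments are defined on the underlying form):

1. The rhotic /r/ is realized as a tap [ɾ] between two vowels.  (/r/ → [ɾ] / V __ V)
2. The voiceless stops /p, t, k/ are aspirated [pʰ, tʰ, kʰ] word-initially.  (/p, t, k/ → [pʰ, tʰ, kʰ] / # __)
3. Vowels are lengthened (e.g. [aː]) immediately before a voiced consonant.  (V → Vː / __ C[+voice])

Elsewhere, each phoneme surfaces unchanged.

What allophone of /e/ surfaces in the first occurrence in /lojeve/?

/e/ meets the environment for rule 3 (before a voiced consonant) → [eː].

[eː]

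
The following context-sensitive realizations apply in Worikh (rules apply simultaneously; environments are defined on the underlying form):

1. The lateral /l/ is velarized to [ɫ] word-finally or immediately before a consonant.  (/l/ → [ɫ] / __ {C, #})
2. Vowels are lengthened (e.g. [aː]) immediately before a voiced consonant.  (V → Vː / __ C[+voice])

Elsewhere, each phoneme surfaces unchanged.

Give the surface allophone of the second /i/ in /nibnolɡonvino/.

[iː]

/i/ (between /v/ and /n/) occurs before a voiced consonant → [iː] by rule 2.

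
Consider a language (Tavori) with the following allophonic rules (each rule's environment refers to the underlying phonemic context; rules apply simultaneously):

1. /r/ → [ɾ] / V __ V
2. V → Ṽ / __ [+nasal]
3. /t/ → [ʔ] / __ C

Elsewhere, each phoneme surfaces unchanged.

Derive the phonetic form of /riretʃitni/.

[riɾeʔʃiʔni]

/r/ (word-initial) fails the environment for rule 1, so it stays [r].
/i/ (between /r/ and /r/) fails the environment for rule 2, so it stays [i].
/r/ — between /i/ and /e/, between two vowels — surfaces as [ɾ] (rule 1).
/e/ (between /r/ and /t/) is in the target of rule 2 but the environment (before a nasal consonant) is not met → [e].
/t/ (between /e/ and /ʃ/) occurs immediately before a consonant → [ʔ] by rule 3.
/ʃ/ (between /t/ and /i/) is unaffected → [ʃ].
/i/ (between /ʃ/ and /t/) fails the environment for rule 2, so it stays [i].
Rule 3 applies to /t/ (between /i/ and /n/: immediately before a consonant) → [ʔ].
/n/ (between /t/ and /i/) is unaffected → [n].
/i/ (word-final) is in the target of rule 2 but the environment (before a nasal consonant) is not met → [i].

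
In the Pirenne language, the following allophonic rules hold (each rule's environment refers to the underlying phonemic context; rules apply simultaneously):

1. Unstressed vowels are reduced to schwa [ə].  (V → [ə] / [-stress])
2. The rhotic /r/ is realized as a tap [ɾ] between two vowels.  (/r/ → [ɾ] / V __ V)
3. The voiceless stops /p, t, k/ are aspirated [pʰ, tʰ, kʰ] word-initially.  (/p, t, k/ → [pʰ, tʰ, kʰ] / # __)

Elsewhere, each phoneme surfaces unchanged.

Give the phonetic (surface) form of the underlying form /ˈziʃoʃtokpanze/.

[ˈziʃəʃtəkpənzə]

/i/ (between /z/ and /ʃ/) fails the environment for rule 1, so it stays [i].
Rule 1 applies to /o/ (between /ʃ/ and /ʃ/: in an unstressed syllable) → [ə].
/t/ — between /ʃ/ and /o/; rule 3 does not apply here → [t].
Rule 1 applies to /o/ (between /t/ and /k/: in an unstressed syllable) → [ə].
/k/ (between /o/ and /p/): rule 3 targets it, but not word-initially → unchanged [k].
/p/ (between /k/ and /a/): rule 3 targets it, but not word-initially → unchanged [p].
/a/ (between /p/ and /n/): in an unstressed syllable, so rule 1 applies → [ə].
Rule 1 applies to /e/ (word-final: in an unstressed syllable) → [ə].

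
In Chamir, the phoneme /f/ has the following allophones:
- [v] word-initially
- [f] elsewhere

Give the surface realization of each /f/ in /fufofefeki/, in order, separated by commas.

Occurrence 1 (position 1): word-initially → [v].
Occurrence 2 (position 3): no conditioning environment matches → elsewhere allophone [f].
Occurrence 3 (position 5): no conditioning environment matches → elsewhere allophone [f].
Occurrence 4 (position 7): no conditioning environment matches → elsewhere allophone [f].

[v], [f], [f], [f]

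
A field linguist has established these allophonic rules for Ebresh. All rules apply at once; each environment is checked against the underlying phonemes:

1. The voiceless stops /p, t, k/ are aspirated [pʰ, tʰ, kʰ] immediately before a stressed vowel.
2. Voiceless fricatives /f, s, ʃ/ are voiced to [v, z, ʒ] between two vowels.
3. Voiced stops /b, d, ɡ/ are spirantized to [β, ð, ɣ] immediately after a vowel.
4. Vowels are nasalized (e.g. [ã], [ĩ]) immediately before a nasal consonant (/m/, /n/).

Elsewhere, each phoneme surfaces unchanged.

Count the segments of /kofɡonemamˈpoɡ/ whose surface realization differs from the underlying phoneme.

Segments that undergo a rule: /o/ → [õ] (rule 4); /e/ → [ẽ] (rule 4); /a/ → [ã] (rule 4); /p/ → [pʰ] (rule 1); /ɡ/ → [ɣ] (rule 3).
All other segments surface unchanged.

5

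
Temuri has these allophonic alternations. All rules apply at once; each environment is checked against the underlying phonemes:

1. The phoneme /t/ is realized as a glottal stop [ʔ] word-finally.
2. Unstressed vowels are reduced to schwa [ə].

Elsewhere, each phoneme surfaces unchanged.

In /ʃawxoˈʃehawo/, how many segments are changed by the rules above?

Segments that undergo a rule: /a/ → [ə] (rule 2); /o/ → [ə] (rule 2); /a/ → [ə] (rule 2); /o/ → [ə] (rule 2).
All other segments surface unchanged.

4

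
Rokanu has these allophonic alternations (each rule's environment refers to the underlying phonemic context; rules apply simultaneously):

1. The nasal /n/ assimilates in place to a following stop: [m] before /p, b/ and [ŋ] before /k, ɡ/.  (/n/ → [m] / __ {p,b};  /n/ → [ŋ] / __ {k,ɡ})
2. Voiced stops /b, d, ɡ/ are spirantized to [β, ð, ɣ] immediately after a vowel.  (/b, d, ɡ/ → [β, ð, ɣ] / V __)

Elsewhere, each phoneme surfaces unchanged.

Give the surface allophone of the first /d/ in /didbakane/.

[d]

/d/ — word-initial; rule 2 does not apply here → [d].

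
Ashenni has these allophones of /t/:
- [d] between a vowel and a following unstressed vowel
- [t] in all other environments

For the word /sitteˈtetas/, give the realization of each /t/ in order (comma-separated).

[t], [t], [t], [d]

Occurrence 1 (position 3): no conditioning environment matches → elsewhere allophone [t].
Occurrence 2 (position 4): no conditioning environment matches → elsewhere allophone [t].
Occurrence 3 (position 6): no conditioning environment matches → elsewhere allophone [t].
Occurrence 4 (position 8): between a vowel and a following unstressed vowel → [d].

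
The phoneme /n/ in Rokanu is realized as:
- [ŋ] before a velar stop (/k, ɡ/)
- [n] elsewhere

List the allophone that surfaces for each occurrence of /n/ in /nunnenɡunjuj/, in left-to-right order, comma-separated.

[n], [n], [n], [ŋ], [n]

Occurrence 1 (position 1): no conditioning environment matches → elsewhere allophone [n].
Occurrence 2 (position 3): no conditioning environment matches → elsewhere allophone [n].
Occurrence 3 (position 4): no conditioning environment matches → elsewhere allophone [n].
Occurrence 4 (position 6): before a velar stop → [ŋ].
Occurrence 5 (position 9): no conditioning environment matches → elsewhere allophone [n].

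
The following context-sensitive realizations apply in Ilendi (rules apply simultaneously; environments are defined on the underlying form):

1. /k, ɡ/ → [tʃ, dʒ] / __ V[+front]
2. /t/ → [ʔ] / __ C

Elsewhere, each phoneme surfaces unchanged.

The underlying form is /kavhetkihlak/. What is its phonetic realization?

[kavheʔtʃihlak]

/k/ (word-initial): rule 1 targets it, but not before a front vowel → unchanged [k].
/a/ (between /k/ and /v/): no rule targets it → [a].
/v/ (between /a/ and /h/) is unaffected → [v].
/h/ (between /v/ and /e/): no rule targets it → [h].
/e/ — not in any rule's target class → [e].
/t/ (between /e/ and /k/) occurs immediately before a consonant → [ʔ] by rule 2.
/k/ (between /t/ and /i/): before a front vowel, so rule 1 applies → [tʃ].
/i/ (between /k/ and /h/): no rule targets it → [i].
/h/ (between /i/ and /l/): no rule targets it → [h].
/l/ (between /h/ and /a/) is unaffected → [l].
/a/ (between /l/ and /k/): no rule targets it → [a].
/k/ (word-final) fails the environment for rule 1, so it stays [k].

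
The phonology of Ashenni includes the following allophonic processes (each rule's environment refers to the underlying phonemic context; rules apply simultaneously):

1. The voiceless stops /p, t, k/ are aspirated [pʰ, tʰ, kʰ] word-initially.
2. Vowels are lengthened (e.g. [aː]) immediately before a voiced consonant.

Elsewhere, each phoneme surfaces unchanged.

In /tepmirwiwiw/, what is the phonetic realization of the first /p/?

[p]

/p/ (between /e/ and /m/) fails the environment for rule 1, so it stays [p].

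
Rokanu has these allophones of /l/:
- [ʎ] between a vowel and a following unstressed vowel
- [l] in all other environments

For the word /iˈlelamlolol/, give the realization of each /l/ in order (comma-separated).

Occurrence 1 (position 2): no conditioning environment matches → elsewhere allophone [l].
Occurrence 2 (position 4): between a vowel and a following unstressed vowel → [ʎ].
Occurrence 3 (position 7): no conditioning environment matches → elsewhere allophone [l].
Occurrence 4 (position 9): between a vowel and a following unstressed vowel → [ʎ].
Occurrence 5 (position 11): no conditioning environment matches → elsewhere allophone [l].

[l], [ʎ], [l], [ʎ], [l]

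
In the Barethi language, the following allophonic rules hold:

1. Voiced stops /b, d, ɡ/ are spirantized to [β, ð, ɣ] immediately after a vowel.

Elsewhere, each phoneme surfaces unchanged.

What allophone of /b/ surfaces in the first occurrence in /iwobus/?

[β]

/b/ meets the environment for rule 1 (immediately after a vowel) → [β].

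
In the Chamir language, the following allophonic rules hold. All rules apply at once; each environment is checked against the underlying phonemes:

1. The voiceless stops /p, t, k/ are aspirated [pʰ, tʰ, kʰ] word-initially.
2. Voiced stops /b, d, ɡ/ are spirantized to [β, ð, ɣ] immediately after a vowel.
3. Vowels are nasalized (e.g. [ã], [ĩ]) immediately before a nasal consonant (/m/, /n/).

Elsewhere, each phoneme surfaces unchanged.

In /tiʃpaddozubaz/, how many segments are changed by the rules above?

Segments that undergo a rule: /t/ → [tʰ] (rule 1); /d/ → [ð] (rule 2); /b/ → [β] (rule 2).
All other segments surface unchanged.

3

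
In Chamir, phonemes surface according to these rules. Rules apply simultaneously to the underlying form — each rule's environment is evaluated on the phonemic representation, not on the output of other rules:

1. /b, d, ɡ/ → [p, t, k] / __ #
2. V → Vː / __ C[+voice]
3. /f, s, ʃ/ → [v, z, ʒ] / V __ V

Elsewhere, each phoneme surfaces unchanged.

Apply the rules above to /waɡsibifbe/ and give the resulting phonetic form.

/w/ — not in any rule's target class → [w].
/a/ — between /w/ and /ɡ/, before a voiced consonant — surfaces as [aː] (rule 2).
/ɡ/ (between /a/ and /s/) is in the target of rule 1 but the environment (word-finally) is not met → [ɡ].
/s/ — between /ɡ/ and /i/; rule 3 does not apply here → [s].
/i/ — between /s/ and /b/, before a voiced consonant — surfaces as [iː] (rule 2).
/b/ (between /i/ and /i/) is in the target of rule 1 but the environment (word-finally) is not met → [b].
/i/ — between /b/ and /f/; rule 2 does not apply here → [i].
/f/ — between /i/ and /b/; rule 3 does not apply here → [f].
/b/ (between /f/ and /e/) is in the target of rule 1 but the environment (word-finally) is not met → [b].
/e/ (word-final) is in the target of rule 2 but the environment (before a voiced consonant) is not met → [e].

[waːɡsiːbifbe]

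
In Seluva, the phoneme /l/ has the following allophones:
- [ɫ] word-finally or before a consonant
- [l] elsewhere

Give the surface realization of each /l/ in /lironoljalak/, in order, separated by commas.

Occurrence 1 (position 1): no conditioning environment matches → elsewhere allophone [l].
Occurrence 2 (position 7): word-finally or before a consonant → [ɫ].
Occurrence 3 (position 10): no conditioning environment matches → elsewhere allophone [l].

[l], [ɫ], [l]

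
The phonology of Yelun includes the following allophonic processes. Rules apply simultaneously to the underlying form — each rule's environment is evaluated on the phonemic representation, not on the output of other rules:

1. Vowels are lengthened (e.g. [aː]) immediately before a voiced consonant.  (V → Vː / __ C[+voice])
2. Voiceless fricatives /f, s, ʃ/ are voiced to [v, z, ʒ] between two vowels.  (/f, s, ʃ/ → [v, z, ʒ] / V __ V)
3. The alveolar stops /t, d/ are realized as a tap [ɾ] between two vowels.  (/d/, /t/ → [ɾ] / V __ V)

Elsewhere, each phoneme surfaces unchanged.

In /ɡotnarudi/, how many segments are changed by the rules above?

Segments that undergo a rule: /a/ → [aː] (rule 1); /u/ → [uː] (rule 1); /d/ → [ɾ] (rule 3).
All other segments surface unchanged.

3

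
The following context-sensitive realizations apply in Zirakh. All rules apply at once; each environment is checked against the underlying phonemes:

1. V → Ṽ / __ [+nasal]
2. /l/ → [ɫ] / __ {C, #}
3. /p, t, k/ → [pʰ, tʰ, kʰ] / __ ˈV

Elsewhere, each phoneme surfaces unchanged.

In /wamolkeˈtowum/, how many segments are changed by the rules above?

4

Segments that undergo a rule: /a/ → [ã] (rule 1); /l/ → [ɫ] (rule 2); /t/ → [tʰ] (rule 3); /u/ → [ũ] (rule 1).
All other segments surface unchanged.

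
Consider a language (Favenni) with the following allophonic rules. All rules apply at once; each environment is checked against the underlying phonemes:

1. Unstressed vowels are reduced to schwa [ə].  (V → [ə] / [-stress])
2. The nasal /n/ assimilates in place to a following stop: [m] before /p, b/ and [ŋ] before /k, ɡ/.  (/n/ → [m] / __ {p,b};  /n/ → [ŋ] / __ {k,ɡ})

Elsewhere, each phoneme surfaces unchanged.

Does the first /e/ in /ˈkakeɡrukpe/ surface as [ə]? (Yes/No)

/e/ — between /k/ and /ɡ/, in an unstressed syllable — surfaces as [ə] (rule 1).
The actual realization is [ə], which matches [ə].

Yes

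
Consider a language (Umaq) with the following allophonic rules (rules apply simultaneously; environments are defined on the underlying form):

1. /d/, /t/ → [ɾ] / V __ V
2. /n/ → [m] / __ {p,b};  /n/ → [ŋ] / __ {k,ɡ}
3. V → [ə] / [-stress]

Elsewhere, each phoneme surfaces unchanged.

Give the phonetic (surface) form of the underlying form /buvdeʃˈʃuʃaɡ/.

[bəvdəʃˈʃuʃəɡ]

/b/ (word-initial) is unaffected → [b].
Rule 3 applies to /u/ (between /b/ and /v/: in an unstressed syllable) → [ə].
/v/ (between /u/ and /d/) is unaffected → [v].
/d/ (between /v/ and /e/) fails the environment for rule 1, so it stays [d].
Rule 3 applies to /e/ (between /d/ and /ʃ/: in an unstressed syllable) → [ə].
/ʃ/ — not in any rule's target class → [ʃ].
/ʃ/ (between /ʃ/ and /u/) is unaffected → [ʃ].
/u/ (between /ʃ/ and /ʃ/) fails the environment for rule 3, so it stays [u].
/ʃ/ stays [ʃ].
/a/ (between /ʃ/ and /ɡ/): in an unstressed syllable, so rule 3 applies → [ə].
/ɡ/ stays [ɡ].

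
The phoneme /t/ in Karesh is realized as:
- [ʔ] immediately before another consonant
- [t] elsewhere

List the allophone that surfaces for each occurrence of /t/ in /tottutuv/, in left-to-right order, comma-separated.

[t], [ʔ], [t], [t]

Occurrence 1 (position 1): no conditioning environment matches → elsewhere allophone [t].
Occurrence 2 (position 3): immediately before another consonant → [ʔ].
Occurrence 3 (position 4): no conditioning environment matches → elsewhere allophone [t].
Occurrence 4 (position 6): no conditioning environment matches → elsewhere allophone [t].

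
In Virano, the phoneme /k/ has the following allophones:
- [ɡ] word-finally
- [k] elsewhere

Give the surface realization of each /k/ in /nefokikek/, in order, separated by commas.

Occurrence 1 (position 5): no conditioning environment matches → elsewhere allophone [k].
Occurrence 2 (position 7): no conditioning environment matches → elsewhere allophone [k].
Occurrence 3 (position 9): word-finally → [ɡ].

[k], [k], [ɡ]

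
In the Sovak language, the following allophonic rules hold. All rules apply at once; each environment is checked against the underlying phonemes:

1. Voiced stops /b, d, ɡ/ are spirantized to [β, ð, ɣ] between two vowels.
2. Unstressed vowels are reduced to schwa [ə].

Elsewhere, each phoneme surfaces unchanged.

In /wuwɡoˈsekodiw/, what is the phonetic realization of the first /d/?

[ð]

/d/ (between /o/ and /i/): between two vowels, so rule 1 applies → [ð].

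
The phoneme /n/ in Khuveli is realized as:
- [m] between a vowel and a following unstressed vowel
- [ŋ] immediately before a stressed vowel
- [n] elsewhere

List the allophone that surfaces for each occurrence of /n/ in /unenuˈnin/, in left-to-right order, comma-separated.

[m], [m], [ŋ], [n]

Occurrence 1 (position 2): between a vowel and a following unstressed vowel → [m].
Occurrence 2 (position 4): between a vowel and a following unstressed vowel → [m].
Occurrence 3 (position 6): immediately before a stressed vowel → [ŋ].
Occurrence 4 (position 8): no conditioning environment matches → elsewhere allophone [n].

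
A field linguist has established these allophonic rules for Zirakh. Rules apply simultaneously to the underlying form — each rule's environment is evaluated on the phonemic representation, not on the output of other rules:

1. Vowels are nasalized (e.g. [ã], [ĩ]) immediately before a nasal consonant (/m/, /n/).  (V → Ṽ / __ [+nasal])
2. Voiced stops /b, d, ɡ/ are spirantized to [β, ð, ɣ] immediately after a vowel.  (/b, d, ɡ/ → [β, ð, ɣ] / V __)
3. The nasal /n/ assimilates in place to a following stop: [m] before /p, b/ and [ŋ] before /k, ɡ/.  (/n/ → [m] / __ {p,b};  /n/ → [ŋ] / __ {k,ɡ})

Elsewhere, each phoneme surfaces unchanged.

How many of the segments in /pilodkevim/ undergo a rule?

Segments that undergo a rule: /d/ → [ð] (rule 2); /i/ → [ĩ] (rule 1).
All other segments surface unchanged.

2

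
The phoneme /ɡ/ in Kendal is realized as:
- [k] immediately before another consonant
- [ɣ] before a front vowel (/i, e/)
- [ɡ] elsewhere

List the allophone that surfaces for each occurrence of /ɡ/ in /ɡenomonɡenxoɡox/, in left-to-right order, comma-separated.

Occurrence 1 (position 1): before a front vowel (/i, e/) → [ɣ].
Occurrence 2 (position 8): before a front vowel (/i, e/) → [ɣ].
Occurrence 3 (position 13): no conditioning environment matches → elsewhere allophone [ɡ].

[ɣ], [ɣ], [ɡ]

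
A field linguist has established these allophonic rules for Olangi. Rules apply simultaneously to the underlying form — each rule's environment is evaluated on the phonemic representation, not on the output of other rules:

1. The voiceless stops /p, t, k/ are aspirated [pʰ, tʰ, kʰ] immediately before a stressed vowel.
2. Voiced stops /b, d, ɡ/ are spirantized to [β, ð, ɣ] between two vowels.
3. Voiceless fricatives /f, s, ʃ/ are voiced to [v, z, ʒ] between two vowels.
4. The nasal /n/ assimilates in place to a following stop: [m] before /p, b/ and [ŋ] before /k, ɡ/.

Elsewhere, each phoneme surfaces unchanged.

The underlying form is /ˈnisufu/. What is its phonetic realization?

[ˈnizuvu]

/n/ (word-initial) is in the target of rule 4 but the environment (before a labial or velar stop) is not met → [n].
/i/ stays [i].
/s/ (between /i/ and /u/): between two vowels, so rule 3 applies → [z].
/u/ — not in any rule's target class → [u].
/f/ — between /u/ and /u/, between two vowels — surfaces as [v] (rule 3).
/u/ (word-final) is unaffected → [u].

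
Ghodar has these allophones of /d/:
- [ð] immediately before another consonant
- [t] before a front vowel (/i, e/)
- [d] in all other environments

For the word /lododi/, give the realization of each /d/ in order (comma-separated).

Occurrence 1 (position 3): no conditioning environment matches → elsewhere allophone [d].
Occurrence 2 (position 5): before a front vowel (/i, e/) → [t].

[d], [t]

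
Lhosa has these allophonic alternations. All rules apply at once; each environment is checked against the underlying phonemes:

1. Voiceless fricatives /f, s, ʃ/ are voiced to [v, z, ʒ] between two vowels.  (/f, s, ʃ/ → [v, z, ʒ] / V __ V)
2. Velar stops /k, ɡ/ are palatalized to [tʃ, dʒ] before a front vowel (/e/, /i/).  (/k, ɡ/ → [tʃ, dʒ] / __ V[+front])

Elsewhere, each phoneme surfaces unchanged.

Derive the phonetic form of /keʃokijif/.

/k/ meets the environment for rule 2 (before a front vowel) → [tʃ].
/e/ — not in any rule's target class → [e].
/ʃ/ — between /e/ and /o/, between two vowels — surfaces as [ʒ] (rule 1).
/o/ — not in any rule's target class → [o].
/k/ — between /o/ and /i/, before a front vowel — surfaces as [tʃ] (rule 2).
/i/ (between /k/ and /j/): no rule targets it → [i].
/j/ — not in any rule's target class → [j].
/i/ stays [i].
/f/ (word-final) fails the environment for rule 1, so it stays [f].

[tʃeʒotʃijif]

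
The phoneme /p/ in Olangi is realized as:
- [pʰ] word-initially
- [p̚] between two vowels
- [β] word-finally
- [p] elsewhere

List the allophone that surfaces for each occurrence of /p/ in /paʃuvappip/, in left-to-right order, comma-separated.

[pʰ], [p], [p], [β]

Occurrence 1 (position 1): word-initially → [pʰ].
Occurrence 2 (position 7): no conditioning environment matches → elsewhere allophone [p].
Occurrence 3 (position 8): no conditioning environment matches → elsewhere allophone [p].
Occurrence 4 (position 10): word-finally → [β].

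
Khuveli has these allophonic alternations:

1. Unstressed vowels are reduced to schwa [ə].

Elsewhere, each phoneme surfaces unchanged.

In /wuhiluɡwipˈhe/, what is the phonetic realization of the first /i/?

[ə]

/i/ (between /h/ and /l/): in an unstressed syllable, so rule 1 applies → [ə].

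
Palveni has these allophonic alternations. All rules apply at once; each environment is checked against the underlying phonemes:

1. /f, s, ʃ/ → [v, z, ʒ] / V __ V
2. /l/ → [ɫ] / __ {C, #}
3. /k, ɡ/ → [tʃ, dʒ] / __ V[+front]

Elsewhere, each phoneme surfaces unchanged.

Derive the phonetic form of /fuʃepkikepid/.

/f/ (word-initial): rule 1 targets it, but not between two vowels → unchanged [f].
/u/ (between /f/ and /ʃ/): no rule targets it → [u].
/ʃ/ meets the environment for rule 1 (between two vowels) → [ʒ].
/e/ (between /ʃ/ and /p/) is unaffected → [e].
/p/ — not in any rule's target class → [p].
/k/ (between /p/ and /i/): before a front vowel, so rule 3 applies → [tʃ].
/i/ (between /k/ and /k/) is unaffected → [i].
/k/ (between /i/ and /e/) occurs before a front vowel → [tʃ] by rule 3.
/e/ — not in any rule's target class → [e].
/p/ — not in any rule's target class → [p].
/i/ (between /p/ and /d/) is unaffected → [i].
/d/ stays [d].

[fuʒeptʃitʃepid]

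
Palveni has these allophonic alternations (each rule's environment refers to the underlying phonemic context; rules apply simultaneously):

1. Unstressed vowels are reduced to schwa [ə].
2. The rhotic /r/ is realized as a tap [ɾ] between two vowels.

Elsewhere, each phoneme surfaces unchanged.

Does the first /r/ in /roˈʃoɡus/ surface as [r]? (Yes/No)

Yes

/r/ (word-initial): rule 2 targets it, but not between two vowels → unchanged [r].
The actual realization is [r], which matches [r].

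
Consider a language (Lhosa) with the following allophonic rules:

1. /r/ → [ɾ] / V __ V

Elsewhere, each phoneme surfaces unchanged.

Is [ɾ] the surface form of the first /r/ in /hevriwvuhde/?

/r/ — between /v/ and /i/; rule 1 does not apply here → [r].
The actual realization is [r], not [ɾ].

No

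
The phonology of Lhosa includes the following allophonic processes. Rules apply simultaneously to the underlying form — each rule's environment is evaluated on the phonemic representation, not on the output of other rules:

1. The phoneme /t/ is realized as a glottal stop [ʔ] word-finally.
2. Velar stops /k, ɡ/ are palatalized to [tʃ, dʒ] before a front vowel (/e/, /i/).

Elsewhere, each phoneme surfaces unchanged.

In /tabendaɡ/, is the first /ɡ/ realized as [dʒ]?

/ɡ/ (word-final) fails the environment for rule 2, so it stays [ɡ].
The actual realization is [ɡ], not [dʒ].

No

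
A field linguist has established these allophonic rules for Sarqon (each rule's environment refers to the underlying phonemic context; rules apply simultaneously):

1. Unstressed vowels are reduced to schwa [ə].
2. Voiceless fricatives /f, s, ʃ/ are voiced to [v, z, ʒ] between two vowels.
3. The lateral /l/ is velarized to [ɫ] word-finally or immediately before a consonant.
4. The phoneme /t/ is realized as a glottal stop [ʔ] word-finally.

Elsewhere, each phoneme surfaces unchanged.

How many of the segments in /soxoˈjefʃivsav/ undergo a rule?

4

Segments that undergo a rule: /o/ → [ə] (rule 1); /o/ → [ə] (rule 1); /i/ → [ə] (rule 1); /a/ → [ə] (rule 1).
All other segments surface unchanged.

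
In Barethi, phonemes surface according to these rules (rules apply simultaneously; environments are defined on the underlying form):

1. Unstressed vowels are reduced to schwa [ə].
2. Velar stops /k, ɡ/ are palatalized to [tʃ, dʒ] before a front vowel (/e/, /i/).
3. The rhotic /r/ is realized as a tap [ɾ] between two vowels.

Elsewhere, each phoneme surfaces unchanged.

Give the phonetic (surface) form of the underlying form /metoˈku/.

[mətəˈku]

/m/ stays [m].
Rule 1 applies to /e/ (between /m/ and /t/: in an unstressed syllable) → [ə].
/t/ (between /e/ and /o/) is unaffected → [t].
/o/ meets the environment for rule 1 (in an unstressed syllable) → [ə].
/k/ (between /o/ and /u/) fails the environment for rule 2, so it stays [k].
/u/ (word-final) is in the target of rule 1 but the environment (in an unstressed syllable) is not met → [u].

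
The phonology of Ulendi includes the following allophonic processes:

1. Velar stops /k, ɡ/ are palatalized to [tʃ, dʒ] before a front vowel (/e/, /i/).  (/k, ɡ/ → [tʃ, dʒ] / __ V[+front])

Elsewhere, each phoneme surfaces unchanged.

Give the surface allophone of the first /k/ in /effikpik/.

/k/ (between /i/ and /p/): rule 1 targets it, but not before a front vowel → unchanged [k].

[k]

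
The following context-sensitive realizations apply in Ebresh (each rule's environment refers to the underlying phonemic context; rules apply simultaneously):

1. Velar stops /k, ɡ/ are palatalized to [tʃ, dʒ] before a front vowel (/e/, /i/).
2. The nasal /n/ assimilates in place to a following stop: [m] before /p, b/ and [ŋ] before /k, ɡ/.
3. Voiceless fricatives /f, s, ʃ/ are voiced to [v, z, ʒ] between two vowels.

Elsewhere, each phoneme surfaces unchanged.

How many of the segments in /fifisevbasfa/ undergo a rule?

2

Segments that undergo a rule: /f/ → [v] (rule 3); /s/ → [z] (rule 3).
All other segments surface unchanged.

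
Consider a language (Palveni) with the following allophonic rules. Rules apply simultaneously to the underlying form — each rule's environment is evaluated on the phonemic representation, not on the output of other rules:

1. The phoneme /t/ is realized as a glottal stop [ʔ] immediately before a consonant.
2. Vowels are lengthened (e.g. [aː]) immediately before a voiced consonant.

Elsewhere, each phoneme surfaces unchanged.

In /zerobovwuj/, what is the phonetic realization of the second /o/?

[oː]

/o/ meets the environment for rule 2 (before a voiced consonant) → [oː].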